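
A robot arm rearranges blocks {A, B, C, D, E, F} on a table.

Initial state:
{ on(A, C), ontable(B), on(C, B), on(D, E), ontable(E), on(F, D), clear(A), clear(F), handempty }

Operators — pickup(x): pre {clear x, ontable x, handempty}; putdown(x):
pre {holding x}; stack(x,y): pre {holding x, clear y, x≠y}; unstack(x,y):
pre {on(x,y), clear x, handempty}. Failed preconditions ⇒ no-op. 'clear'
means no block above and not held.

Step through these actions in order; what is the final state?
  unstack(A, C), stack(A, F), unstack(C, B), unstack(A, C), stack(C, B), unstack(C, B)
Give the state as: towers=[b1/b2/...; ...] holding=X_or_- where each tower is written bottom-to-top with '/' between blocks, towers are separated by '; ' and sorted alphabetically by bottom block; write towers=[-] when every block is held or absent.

step 1 (unstack(A, C)): towers=[B/C; E/D/F] holding=A
step 2 (stack(A, F)): towers=[B/C; E/D/F/A] holding=-
step 3 (unstack(C, B)): towers=[B; E/D/F/A] holding=C
step 4 (unstack(A, C)) [no-op]: towers=[B; E/D/F/A] holding=C
step 5 (stack(C, B)): towers=[B/C; E/D/F/A] holding=-
step 6 (unstack(C, B)): towers=[B; E/D/F/A] holding=C

towers=[B; E/D/F/A] holding=C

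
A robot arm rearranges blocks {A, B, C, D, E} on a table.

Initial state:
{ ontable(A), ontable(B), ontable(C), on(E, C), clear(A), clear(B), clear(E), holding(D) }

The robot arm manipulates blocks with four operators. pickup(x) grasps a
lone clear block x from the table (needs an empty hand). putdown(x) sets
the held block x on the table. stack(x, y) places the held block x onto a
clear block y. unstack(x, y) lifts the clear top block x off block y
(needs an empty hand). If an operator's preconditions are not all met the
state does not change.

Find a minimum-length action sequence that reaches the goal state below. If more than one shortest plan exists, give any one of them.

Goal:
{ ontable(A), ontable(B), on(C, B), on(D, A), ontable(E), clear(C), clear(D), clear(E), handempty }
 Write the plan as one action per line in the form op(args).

step 1 (stack(D, A)): towers=[A/D; B; C/E] holding=-
step 2 (unstack(E, C)): towers=[A/D; B; C] holding=E
step 3 (putdown(E)): towers=[A/D; B; C; E] holding=-
step 4 (pickup(C)): towers=[A/D; B; E] holding=C
step 5 (stack(C, B)): towers=[A/D; B/C; E] holding=-
goal check: towers=[A/D; B/C; E] holding=- — reached (length 5, optimal by BFS)

stack(D, A)
unstack(E, C)
putdown(E)
pickup(C)
stack(C, B)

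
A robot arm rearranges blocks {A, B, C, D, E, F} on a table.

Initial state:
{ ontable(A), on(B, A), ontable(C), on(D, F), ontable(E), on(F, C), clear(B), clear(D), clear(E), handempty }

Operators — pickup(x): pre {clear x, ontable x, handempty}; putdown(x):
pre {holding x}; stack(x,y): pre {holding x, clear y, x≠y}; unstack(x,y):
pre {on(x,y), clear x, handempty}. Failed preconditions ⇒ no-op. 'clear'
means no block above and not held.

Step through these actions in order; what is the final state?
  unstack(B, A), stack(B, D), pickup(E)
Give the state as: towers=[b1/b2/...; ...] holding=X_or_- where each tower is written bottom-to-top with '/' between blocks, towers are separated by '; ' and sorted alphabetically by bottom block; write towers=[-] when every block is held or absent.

step 1 (unstack(B, A)): towers=[A; C/F/D; E] holding=B
step 2 (stack(B, D)): towers=[A; C/F/D/B; E] holding=-
step 3 (pickup(E)): towers=[A; C/F/D/B] holding=E

towers=[A; C/F/D/B] holding=E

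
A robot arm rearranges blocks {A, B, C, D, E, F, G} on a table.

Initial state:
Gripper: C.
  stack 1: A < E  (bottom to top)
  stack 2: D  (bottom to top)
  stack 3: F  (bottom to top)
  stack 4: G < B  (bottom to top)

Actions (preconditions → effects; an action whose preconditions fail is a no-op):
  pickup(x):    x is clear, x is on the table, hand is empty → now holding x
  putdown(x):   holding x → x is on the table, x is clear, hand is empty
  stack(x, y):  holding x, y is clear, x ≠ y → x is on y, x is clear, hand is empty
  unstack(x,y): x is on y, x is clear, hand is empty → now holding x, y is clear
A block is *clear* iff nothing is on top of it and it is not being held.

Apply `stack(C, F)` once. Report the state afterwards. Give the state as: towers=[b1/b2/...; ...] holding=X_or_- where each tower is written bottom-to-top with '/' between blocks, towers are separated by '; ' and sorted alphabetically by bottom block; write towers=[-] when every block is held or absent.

before: towers=[A/E; D; F; G/B] holding=C
pre[stack(C, F)]: holding(C) ✓, clear(F) ✓, C≠F ✓
all met → apply stack(C, F)
after:  towers=[A/E; D; F/C; G/B] holding=-

towers=[A/E; D; F/C; G/B] holding=-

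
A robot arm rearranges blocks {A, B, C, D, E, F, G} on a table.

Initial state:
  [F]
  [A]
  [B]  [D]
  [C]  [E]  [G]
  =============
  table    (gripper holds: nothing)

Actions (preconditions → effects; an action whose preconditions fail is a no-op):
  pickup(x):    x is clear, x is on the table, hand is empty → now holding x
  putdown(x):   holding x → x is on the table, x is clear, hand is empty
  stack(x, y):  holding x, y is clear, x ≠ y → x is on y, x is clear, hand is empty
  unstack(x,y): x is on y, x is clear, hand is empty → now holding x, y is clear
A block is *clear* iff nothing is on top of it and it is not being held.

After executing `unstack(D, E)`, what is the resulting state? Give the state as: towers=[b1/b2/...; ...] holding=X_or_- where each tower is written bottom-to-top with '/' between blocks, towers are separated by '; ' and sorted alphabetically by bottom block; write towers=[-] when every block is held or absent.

towers=[C/B/A/F; E; G] holding=D

before: towers=[C/B/A/F; E/D; G] holding=-
pre[unstack(D, E)]: on(D,E) ok, clear(D) ok, handempty ok
all met → apply unstack(D, E)
after:  towers=[C/B/A/F; E; G] holding=D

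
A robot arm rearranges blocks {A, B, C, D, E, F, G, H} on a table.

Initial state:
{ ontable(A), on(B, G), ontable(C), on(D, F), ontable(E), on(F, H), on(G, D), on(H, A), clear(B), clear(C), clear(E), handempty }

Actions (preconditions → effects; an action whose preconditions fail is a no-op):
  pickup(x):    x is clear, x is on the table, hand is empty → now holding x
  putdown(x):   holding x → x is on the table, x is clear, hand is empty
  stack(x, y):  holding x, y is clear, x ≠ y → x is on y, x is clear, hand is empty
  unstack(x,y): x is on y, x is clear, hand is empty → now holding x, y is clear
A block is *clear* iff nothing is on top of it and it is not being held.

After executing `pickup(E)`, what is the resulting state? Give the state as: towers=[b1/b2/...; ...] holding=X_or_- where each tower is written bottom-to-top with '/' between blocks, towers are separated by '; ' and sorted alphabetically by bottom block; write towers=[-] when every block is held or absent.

towers=[A/H/F/D/G/B; C] holding=E

before: towers=[A/H/F/D/G/B; C; E] holding=-
pre[pickup(E)]: clear(E) ✓, ontable(E) ✓, handempty ✓
all met → apply pickup(E)
after:  towers=[A/H/F/D/G/B; C] holding=E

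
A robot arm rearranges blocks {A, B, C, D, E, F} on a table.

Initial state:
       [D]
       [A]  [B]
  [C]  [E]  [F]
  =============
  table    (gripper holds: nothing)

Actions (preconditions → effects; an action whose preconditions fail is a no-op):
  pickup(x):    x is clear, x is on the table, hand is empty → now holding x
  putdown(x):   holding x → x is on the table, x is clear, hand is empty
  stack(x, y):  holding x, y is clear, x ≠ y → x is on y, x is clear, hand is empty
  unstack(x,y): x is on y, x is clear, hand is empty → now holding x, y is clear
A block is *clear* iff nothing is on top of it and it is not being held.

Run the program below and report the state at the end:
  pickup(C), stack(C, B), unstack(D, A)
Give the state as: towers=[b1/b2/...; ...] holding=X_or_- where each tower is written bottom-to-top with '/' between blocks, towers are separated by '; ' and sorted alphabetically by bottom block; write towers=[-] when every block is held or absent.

step 1 (pickup(C)): towers=[E/A/D; F/B] holding=C
step 2 (stack(C, B)): towers=[E/A/D; F/B/C] holding=-
step 3 (unstack(D, A)): towers=[E/A; F/B/C] holding=D

towers=[E/A; F/B/C] holding=D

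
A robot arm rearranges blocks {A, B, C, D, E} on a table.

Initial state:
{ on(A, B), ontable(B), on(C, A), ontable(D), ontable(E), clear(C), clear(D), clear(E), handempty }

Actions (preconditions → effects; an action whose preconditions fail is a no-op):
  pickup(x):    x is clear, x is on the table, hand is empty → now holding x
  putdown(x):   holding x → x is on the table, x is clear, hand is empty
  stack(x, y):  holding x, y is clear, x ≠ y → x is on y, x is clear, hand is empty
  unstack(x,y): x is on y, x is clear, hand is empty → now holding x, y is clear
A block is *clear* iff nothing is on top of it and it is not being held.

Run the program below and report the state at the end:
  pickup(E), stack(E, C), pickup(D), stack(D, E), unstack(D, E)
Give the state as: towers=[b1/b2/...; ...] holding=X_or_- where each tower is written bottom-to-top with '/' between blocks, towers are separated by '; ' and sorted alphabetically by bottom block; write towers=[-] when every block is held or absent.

towers=[B/A/C/E] holding=D

step 1 (pickup(E)): towers=[B/A/C; D] holding=E
step 2 (stack(E, C)): towers=[B/A/C/E; D] holding=-
step 3 (pickup(D)): towers=[B/A/C/E] holding=D
step 4 (stack(D, E)): towers=[B/A/C/E/D] holding=-
step 5 (unstack(D, E)): towers=[B/A/C/E] holding=D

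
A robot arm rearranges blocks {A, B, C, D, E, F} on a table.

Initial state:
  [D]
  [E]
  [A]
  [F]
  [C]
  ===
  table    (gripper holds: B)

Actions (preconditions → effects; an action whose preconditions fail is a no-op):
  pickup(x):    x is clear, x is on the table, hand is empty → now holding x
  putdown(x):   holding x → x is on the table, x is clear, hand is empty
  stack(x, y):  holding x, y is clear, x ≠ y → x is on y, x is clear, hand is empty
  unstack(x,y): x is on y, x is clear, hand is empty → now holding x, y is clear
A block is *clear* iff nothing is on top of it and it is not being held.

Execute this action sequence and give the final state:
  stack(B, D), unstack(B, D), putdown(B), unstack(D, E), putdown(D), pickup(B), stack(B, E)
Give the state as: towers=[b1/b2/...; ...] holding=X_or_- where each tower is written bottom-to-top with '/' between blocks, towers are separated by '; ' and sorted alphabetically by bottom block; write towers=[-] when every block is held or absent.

towers=[C/F/A/E/B; D] holding=-

step 1 (stack(B, D)): towers=[C/F/A/E/D/B] holding=-
step 2 (unstack(B, D)): towers=[C/F/A/E/D] holding=B
step 3 (putdown(B)): towers=[B; C/F/A/E/D] holding=-
step 4 (unstack(D, E)): towers=[B; C/F/A/E] holding=D
step 5 (putdown(D)): towers=[B; C/F/A/E; D] holding=-
step 6 (pickup(B)): towers=[C/F/A/E; D] holding=B
step 7 (stack(B, E)): towers=[C/F/A/E/B; D] holding=-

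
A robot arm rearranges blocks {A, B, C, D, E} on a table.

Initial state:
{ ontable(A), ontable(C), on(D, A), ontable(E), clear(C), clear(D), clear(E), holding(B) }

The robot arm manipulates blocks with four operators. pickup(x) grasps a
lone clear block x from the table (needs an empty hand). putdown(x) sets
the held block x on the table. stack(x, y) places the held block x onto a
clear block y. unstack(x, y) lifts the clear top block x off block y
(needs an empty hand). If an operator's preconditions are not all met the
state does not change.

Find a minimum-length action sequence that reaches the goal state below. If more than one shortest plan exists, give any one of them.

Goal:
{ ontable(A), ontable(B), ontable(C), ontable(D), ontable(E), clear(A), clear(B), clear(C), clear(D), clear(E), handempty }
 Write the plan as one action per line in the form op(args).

putdown(B)
unstack(D, A)
putdown(D)

step 1 (putdown(B)): towers=[A/D; B; C; E] holding=-
step 2 (unstack(D, A)): towers=[A; B; C; E] holding=D
step 3 (putdown(D)): towers=[A; B; C; D; E] holding=-
goal check: towers=[A; B; C; D; E] holding=- — reached (length 3, optimal by BFS)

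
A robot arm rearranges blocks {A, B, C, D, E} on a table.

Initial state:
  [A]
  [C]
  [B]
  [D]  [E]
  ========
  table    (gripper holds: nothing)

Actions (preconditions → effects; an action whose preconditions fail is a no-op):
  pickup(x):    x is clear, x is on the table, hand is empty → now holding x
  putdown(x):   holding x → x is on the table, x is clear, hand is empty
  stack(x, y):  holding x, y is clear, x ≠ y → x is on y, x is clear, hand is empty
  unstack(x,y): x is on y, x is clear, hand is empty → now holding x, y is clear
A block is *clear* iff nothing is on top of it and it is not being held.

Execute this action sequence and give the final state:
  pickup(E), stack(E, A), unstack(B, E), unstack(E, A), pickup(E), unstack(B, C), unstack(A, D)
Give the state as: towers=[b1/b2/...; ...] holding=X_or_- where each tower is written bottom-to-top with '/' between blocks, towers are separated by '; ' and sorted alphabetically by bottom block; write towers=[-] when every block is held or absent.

step 1 (pickup(E)): towers=[D/B/C/A] holding=E
step 2 (stack(E, A)): towers=[D/B/C/A/E] holding=-
step 3 (unstack(B, E)) [no-op]: towers=[D/B/C/A/E] holding=-
step 4 (unstack(E, A)): towers=[D/B/C/A] holding=E
step 5 (pickup(E)) [no-op]: towers=[D/B/C/A] holding=E
step 6 (unstack(B, C)) [no-op]: towers=[D/B/C/A] holding=E
step 7 (unstack(A, D)) [no-op]: towers=[D/B/C/A] holding=E

towers=[D/B/C/A] holding=E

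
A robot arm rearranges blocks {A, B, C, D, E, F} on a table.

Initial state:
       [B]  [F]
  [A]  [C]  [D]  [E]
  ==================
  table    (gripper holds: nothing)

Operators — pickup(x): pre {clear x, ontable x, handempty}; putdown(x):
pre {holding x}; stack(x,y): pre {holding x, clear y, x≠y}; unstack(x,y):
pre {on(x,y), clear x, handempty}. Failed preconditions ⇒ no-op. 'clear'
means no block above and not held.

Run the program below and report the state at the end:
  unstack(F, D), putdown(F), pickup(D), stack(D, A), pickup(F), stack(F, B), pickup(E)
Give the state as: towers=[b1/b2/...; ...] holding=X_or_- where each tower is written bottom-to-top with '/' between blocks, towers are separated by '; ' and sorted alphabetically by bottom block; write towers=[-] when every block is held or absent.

towers=[A/D; C/B/F] holding=E

step 1 (unstack(F, D)): towers=[A; C/B; D; E] holding=F
step 2 (putdown(F)): towers=[A; C/B; D; E; F] holding=-
step 3 (pickup(D)): towers=[A; C/B; E; F] holding=D
step 4 (stack(D, A)): towers=[A/D; C/B; E; F] holding=-
step 5 (pickup(F)): towers=[A/D; C/B; E] holding=F
step 6 (stack(F, B)): towers=[A/D; C/B/F; E] holding=-
step 7 (pickup(E)): towers=[A/D; C/B/F] holding=E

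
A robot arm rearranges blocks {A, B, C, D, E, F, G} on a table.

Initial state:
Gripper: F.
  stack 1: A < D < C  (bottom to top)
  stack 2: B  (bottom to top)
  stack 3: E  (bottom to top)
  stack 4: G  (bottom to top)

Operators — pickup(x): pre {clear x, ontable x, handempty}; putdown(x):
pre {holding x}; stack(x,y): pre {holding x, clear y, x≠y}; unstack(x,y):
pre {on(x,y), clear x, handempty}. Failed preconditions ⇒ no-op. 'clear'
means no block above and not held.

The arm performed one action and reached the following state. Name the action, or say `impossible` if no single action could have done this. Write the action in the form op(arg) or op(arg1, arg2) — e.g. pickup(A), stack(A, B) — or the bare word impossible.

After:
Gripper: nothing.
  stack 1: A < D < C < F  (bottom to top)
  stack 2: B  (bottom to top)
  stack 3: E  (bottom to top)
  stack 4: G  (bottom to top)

target: towers=[A/D/C/F; B; E; G] holding=-
        putdown(F) → towers=[A/D/C; B; E; F; G] holding=-
       stack(F, B) → towers=[A/D/C; B/F; E; G] holding=-
       stack(F, G) → towers=[A/D/C; B; E; G/F] holding=-
       stack(F, E) → towers=[A/D/C; B; E/F; G] holding=-
       stack(F, C) → towers=[A/D/C/F; B; E; G] holding=-  ← match

stack(F, C)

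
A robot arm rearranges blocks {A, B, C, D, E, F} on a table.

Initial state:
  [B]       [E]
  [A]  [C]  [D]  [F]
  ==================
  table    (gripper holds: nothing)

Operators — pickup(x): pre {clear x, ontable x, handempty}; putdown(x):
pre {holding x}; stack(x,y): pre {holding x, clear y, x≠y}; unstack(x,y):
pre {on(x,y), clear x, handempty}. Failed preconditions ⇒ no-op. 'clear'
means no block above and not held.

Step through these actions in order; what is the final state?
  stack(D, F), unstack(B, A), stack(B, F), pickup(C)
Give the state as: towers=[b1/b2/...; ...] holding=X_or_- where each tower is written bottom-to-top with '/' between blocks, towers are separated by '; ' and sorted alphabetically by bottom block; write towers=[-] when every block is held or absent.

step 1 (stack(D, F)) [no-op]: towers=[A/B; C; D/E; F] holding=-
step 2 (unstack(B, A)): towers=[A; C; D/E; F] holding=B
step 3 (stack(B, F)): towers=[A; C; D/E; F/B] holding=-
step 4 (pickup(C)): towers=[A; D/E; F/B] holding=C

towers=[A; D/E; F/B] holding=C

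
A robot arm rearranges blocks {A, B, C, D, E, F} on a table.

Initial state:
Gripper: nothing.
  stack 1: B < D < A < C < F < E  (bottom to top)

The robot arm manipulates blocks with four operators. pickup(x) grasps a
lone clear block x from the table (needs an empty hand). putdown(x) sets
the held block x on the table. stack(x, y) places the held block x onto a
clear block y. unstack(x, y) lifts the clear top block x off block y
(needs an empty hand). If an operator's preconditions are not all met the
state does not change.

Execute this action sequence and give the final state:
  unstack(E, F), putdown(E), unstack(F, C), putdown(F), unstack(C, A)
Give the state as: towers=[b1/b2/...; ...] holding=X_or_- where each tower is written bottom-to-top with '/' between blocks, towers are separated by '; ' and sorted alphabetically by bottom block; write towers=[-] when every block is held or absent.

towers=[B/D/A; E; F] holding=C

step 1 (unstack(E, F)): towers=[B/D/A/C/F] holding=E
step 2 (putdown(E)): towers=[B/D/A/C/F; E] holding=-
step 3 (unstack(F, C)): towers=[B/D/A/C; E] holding=F
step 4 (putdown(F)): towers=[B/D/A/C; E; F] holding=-
step 5 (unstack(C, A)): towers=[B/D/A; E; F] holding=C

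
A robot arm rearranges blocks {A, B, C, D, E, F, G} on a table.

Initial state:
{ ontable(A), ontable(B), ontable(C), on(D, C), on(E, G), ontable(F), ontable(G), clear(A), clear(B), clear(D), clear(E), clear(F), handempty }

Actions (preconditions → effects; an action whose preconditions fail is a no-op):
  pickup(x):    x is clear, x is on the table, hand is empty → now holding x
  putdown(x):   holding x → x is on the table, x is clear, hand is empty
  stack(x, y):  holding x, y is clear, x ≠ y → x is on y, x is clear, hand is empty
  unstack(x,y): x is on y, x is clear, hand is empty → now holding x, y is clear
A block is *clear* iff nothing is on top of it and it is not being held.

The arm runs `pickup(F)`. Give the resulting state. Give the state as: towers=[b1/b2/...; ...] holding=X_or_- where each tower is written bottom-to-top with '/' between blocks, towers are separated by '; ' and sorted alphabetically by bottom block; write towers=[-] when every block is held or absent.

before: towers=[A; B; C/D; F; G/E] holding=-
pre[pickup(F)]: clear(F) ok, ontable(F) ok, handempty ok
all met → apply pickup(F)
after:  towers=[A; B; C/D; G/E] holding=F

towers=[A; B; C/D; G/E] holding=F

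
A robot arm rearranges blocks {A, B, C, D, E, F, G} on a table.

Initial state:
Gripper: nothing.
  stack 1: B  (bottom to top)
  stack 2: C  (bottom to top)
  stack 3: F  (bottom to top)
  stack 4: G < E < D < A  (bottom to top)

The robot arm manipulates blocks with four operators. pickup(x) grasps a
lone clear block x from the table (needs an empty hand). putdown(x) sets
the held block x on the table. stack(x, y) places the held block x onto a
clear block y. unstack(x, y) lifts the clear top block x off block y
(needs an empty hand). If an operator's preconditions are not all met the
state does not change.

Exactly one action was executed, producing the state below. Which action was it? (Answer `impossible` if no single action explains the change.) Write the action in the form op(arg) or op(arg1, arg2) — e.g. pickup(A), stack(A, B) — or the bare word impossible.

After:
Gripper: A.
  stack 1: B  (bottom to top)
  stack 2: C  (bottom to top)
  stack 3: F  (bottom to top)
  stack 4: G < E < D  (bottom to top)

unstack(A, D)

target: towers=[B; C; F; G/E/D] holding=A
         pickup(B) → towers=[C; F; G/E/D/A] holding=B
         pickup(F) → towers=[B; C; G/E/D/A] holding=F
     unstack(A, D) → towers=[B; C; F; G/E/D] holding=A  ← match
         pickup(C) → towers=[B; F; G/E/D/A] holding=C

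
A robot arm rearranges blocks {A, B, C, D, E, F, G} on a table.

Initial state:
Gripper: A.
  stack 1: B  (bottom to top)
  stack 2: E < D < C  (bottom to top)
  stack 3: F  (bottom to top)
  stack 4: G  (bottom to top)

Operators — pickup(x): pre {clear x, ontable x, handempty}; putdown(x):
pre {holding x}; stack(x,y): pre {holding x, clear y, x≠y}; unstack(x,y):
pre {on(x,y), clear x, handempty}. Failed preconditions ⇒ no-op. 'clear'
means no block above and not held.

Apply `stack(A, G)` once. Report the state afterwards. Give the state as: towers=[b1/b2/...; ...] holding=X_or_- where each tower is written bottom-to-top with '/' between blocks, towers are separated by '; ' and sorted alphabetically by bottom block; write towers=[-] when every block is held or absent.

towers=[B; E/D/C; F; G/A] holding=-

before: towers=[B; E/D/C; F; G] holding=A
pre[stack(A, G)]: holding(A) yes, clear(G) yes, A≠G yes
all met → apply stack(A, G)
after:  towers=[B; E/D/C; F; G/A] holding=-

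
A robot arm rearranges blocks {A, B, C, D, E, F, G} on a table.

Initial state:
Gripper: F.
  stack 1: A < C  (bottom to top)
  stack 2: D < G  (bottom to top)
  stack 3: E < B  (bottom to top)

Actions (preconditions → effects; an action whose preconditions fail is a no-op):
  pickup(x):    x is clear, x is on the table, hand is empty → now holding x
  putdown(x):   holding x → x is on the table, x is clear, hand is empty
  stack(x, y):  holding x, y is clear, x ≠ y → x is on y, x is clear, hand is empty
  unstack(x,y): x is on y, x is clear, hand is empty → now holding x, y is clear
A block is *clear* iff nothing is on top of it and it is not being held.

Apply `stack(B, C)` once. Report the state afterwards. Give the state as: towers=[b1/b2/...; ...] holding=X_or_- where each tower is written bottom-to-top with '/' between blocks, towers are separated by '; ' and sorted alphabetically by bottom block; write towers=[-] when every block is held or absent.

towers=[A/C; D/G; E/B] holding=F

before: towers=[A/C; D/G; E/B] holding=F
pre[stack(B, C)]: holding(B) fail, clear(C) ok, B≠C ok
holding(B) unmet → stack(B, C) is a no-op
after:  towers=[A/C; D/G; E/B] holding=F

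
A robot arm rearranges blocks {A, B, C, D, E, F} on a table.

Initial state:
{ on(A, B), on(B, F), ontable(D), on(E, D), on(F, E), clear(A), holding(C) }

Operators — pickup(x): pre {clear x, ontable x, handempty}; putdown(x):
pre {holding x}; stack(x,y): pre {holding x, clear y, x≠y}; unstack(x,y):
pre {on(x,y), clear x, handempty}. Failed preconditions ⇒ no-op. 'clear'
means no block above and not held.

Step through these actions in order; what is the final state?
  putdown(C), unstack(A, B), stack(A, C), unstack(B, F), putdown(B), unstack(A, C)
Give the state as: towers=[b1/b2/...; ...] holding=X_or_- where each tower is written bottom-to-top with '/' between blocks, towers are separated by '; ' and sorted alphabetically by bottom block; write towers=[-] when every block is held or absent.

step 1 (putdown(C)): towers=[C; D/E/F/B/A] holding=-
step 2 (unstack(A, B)): towers=[C; D/E/F/B] holding=A
step 3 (stack(A, C)): towers=[C/A; D/E/F/B] holding=-
step 4 (unstack(B, F)): towers=[C/A; D/E/F] holding=B
step 5 (putdown(B)): towers=[B; C/A; D/E/F] holding=-
step 6 (unstack(A, C)): towers=[B; C; D/E/F] holding=A

towers=[B; C; D/E/F] holding=A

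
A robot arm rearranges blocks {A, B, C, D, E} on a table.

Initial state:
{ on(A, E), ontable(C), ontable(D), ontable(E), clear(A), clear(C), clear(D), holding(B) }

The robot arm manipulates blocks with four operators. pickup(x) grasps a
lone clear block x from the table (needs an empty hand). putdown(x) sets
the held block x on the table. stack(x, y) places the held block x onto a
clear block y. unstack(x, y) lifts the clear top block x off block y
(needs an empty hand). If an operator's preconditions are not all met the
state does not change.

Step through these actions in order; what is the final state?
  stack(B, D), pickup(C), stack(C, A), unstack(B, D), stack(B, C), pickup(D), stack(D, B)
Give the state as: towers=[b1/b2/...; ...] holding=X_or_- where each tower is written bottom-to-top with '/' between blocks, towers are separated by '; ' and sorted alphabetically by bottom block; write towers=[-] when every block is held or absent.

towers=[E/A/C/B/D] holding=-

step 1 (stack(B, D)): towers=[C; D/B; E/A] holding=-
step 2 (pickup(C)): towers=[D/B; E/A] holding=C
step 3 (stack(C, A)): towers=[D/B; E/A/C] holding=-
step 4 (unstack(B, D)): towers=[D; E/A/C] holding=B
step 5 (stack(B, C)): towers=[D; E/A/C/B] holding=-
step 6 (pickup(D)): towers=[E/A/C/B] holding=D
step 7 (stack(D, B)): towers=[E/A/C/B/D] holding=-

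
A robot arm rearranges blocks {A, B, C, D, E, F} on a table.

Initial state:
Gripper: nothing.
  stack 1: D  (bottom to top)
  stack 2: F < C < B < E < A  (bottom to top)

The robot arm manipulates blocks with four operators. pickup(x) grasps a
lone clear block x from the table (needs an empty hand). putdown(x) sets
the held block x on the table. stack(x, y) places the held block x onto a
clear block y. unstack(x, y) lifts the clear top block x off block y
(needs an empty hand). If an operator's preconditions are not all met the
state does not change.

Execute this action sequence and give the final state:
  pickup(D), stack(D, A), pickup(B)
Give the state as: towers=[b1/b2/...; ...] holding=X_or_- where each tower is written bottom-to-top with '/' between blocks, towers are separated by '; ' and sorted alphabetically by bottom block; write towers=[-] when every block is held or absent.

step 1 (pickup(D)): towers=[F/C/B/E/A] holding=D
step 2 (stack(D, A)): towers=[F/C/B/E/A/D] holding=-
step 3 (pickup(B)) [no-op]: towers=[F/C/B/E/A/D] holding=-

towers=[F/C/B/E/A/D] holding=-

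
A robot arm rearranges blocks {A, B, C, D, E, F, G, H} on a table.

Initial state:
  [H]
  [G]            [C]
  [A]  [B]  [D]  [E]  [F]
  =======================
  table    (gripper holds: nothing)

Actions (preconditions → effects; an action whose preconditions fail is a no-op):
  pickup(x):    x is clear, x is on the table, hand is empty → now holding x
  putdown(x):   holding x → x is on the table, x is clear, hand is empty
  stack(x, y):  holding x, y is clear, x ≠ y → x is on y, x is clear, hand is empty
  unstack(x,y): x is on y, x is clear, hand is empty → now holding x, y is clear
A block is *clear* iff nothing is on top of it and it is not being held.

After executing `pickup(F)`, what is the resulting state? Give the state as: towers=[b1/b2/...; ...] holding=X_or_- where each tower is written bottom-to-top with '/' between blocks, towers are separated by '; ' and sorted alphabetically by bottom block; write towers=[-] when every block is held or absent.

towers=[A/G/H; B; D; E/C] holding=F

before: towers=[A/G/H; B; D; E/C; F] holding=-
pre[pickup(F)]: clear(F) ok, ontable(F) ok, handempty ok
all met → apply pickup(F)
after:  towers=[A/G/H; B; D; E/C] holding=F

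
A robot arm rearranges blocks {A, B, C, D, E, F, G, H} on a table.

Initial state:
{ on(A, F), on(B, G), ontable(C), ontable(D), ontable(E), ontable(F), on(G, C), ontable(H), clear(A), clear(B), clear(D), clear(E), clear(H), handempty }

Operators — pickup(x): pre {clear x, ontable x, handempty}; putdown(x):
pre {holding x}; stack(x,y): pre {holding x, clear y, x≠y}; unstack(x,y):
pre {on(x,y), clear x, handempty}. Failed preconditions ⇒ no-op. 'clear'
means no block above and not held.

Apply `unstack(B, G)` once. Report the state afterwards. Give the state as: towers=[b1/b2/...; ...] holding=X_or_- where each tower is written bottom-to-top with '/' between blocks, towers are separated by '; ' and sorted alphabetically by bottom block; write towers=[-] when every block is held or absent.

before: towers=[C/G/B; D; E; F/A; H] holding=-
pre[unstack(B, G)]: on(B,G) ✓, clear(B) ✓, handempty ✓
all met → apply unstack(B, G)
after:  towers=[C/G; D; E; F/A; H] holding=B

towers=[C/G; D; E; F/A; H] holding=B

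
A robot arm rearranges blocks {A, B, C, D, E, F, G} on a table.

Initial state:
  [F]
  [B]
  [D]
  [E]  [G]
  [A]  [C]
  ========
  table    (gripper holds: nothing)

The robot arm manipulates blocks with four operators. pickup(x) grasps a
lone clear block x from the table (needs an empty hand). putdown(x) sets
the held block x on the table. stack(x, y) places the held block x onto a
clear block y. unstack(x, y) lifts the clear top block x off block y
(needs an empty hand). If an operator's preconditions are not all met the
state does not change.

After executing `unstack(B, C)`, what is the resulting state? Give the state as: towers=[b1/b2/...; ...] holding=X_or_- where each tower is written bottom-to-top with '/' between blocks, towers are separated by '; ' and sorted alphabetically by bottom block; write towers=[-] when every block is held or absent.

before: towers=[A/E/D/B/F; C/G] holding=-
pre[unstack(B, C)]: on(B,C) fail, clear(B) fail, handempty ok
on(B,C), clear(B) unmet → unstack(B, C) is a no-op
after:  towers=[A/E/D/B/F; C/G] holding=-

towers=[A/E/D/B/F; C/G] holding=-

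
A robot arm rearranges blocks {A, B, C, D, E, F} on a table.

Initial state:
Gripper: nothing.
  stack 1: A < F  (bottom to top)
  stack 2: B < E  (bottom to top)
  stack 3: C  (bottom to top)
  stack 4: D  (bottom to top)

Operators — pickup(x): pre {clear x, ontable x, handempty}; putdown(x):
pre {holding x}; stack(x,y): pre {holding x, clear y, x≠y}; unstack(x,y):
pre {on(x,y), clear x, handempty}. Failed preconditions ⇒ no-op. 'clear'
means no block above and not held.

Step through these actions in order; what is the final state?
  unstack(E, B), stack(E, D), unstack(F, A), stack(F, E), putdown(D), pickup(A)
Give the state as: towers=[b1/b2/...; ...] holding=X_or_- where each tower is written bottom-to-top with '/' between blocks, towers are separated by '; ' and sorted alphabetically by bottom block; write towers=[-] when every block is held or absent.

towers=[B; C; D/E/F] holding=A

step 1 (unstack(E, B)): towers=[A/F; B; C; D] holding=E
step 2 (stack(E, D)): towers=[A/F; B; C; D/E] holding=-
step 3 (unstack(F, A)): towers=[A; B; C; D/E] holding=F
step 4 (stack(F, E)): towers=[A; B; C; D/E/F] holding=-
step 5 (putdown(D)) [no-op]: towers=[A; B; C; D/E/F] holding=-
step 6 (pickup(A)): towers=[B; C; D/E/F] holding=A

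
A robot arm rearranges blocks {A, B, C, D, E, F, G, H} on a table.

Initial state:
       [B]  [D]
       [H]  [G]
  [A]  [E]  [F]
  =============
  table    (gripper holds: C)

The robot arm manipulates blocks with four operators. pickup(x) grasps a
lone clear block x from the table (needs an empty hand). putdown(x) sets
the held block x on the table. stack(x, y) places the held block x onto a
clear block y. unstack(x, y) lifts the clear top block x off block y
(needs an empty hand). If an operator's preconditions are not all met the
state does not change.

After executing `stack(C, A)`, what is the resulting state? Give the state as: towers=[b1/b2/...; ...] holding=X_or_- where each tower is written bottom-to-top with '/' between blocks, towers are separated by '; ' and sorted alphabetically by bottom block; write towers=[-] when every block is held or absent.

before: towers=[A; E/H/B; F/G/D] holding=C
pre[stack(C, A)]: holding(C) ✓, clear(A) ✓, C≠A ✓
all met → apply stack(C, A)
after:  towers=[A/C; E/H/B; F/G/D] holding=-

towers=[A/C; E/H/B; F/G/D] holding=-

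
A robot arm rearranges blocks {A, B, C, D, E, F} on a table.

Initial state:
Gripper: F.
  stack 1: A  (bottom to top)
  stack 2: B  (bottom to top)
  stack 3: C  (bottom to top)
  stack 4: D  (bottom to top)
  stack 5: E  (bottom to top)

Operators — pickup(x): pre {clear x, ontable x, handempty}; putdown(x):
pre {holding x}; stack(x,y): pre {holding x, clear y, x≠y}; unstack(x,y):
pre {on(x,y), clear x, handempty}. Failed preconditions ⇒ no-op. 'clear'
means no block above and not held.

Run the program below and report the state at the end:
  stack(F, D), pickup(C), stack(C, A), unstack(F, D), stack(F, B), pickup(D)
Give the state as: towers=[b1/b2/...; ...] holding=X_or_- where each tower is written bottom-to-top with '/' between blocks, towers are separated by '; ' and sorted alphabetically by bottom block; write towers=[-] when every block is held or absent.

step 1 (stack(F, D)): towers=[A; B; C; D/F; E] holding=-
step 2 (pickup(C)): towers=[A; B; D/F; E] holding=C
step 3 (stack(C, A)): towers=[A/C; B; D/F; E] holding=-
step 4 (unstack(F, D)): towers=[A/C; B; D; E] holding=F
step 5 (stack(F, B)): towers=[A/C; B/F; D; E] holding=-
step 6 (pickup(D)): towers=[A/C; B/F; E] holding=D

towers=[A/C; B/F; E] holding=D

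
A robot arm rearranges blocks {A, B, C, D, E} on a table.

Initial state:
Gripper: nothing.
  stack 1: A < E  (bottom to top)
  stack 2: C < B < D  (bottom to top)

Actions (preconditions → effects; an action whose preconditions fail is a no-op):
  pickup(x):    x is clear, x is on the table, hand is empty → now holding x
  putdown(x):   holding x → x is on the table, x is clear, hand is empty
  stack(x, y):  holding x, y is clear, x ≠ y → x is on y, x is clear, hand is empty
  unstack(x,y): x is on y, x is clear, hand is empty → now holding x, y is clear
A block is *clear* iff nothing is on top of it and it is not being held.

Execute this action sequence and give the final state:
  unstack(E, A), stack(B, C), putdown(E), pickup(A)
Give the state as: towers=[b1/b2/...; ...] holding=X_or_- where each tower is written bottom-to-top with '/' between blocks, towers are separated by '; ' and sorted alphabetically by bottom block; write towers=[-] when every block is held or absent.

towers=[C/B/D; E] holding=A

step 1 (unstack(E, A)): towers=[A; C/B/D] holding=E
step 2 (stack(B, C)) [no-op]: towers=[A; C/B/D] holding=E
step 3 (putdown(E)): towers=[A; C/B/D; E] holding=-
step 4 (pickup(A)): towers=[C/B/D; E] holding=A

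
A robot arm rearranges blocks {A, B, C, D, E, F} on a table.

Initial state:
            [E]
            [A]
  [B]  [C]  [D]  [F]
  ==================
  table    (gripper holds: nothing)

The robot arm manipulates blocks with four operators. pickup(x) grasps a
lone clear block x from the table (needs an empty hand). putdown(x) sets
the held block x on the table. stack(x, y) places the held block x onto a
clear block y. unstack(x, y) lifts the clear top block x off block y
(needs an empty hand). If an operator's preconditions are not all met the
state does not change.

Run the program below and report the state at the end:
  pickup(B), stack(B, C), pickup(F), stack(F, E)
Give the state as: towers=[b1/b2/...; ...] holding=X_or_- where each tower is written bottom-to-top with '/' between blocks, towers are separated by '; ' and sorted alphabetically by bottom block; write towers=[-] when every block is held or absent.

towers=[C/B; D/A/E/F] holding=-

step 1 (pickup(B)): towers=[C; D/A/E; F] holding=B
step 2 (stack(B, C)): towers=[C/B; D/A/E; F] holding=-
step 3 (pickup(F)): towers=[C/B; D/A/E] holding=F
step 4 (stack(F, E)): towers=[C/B; D/A/E/F] holding=-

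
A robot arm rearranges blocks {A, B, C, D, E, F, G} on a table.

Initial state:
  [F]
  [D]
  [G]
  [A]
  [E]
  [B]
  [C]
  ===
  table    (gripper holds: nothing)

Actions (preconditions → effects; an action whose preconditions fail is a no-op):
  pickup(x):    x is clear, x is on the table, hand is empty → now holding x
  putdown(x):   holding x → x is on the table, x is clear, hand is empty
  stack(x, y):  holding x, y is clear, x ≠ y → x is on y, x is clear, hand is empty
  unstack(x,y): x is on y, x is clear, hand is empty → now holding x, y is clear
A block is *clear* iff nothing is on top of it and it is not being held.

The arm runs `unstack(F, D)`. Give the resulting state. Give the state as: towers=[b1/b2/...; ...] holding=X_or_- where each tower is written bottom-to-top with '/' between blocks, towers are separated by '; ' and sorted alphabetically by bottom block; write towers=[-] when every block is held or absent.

before: towers=[C/B/E/A/G/D/F] holding=-
pre[unstack(F, D)]: on(F,D) yes, clear(F) yes, handempty yes
all met → apply unstack(F, D)
after:  towers=[C/B/E/A/G/D] holding=F

towers=[C/B/E/A/G/D] holding=F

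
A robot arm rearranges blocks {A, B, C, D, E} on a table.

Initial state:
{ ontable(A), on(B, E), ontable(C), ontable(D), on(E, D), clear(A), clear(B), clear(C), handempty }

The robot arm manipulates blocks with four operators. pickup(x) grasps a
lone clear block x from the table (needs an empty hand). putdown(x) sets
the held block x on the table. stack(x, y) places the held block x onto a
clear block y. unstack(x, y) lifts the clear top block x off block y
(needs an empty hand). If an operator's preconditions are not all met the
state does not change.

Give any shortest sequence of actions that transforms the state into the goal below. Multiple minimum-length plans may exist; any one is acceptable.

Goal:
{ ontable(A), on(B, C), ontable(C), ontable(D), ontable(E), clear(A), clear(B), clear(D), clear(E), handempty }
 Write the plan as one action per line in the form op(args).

step 1 (unstack(B, E)): towers=[A; C; D/E] holding=B
step 2 (stack(B, C)): towers=[A; C/B; D/E] holding=-
step 3 (unstack(E, D)): towers=[A; C/B; D] holding=E
step 4 (putdown(E)): towers=[A; C/B; D; E] holding=-
goal check: towers=[A; C/B; D; E] holding=- — reached (length 4, optimal by BFS)

unstack(B, E)
stack(B, C)
unstack(E, D)
putdown(E)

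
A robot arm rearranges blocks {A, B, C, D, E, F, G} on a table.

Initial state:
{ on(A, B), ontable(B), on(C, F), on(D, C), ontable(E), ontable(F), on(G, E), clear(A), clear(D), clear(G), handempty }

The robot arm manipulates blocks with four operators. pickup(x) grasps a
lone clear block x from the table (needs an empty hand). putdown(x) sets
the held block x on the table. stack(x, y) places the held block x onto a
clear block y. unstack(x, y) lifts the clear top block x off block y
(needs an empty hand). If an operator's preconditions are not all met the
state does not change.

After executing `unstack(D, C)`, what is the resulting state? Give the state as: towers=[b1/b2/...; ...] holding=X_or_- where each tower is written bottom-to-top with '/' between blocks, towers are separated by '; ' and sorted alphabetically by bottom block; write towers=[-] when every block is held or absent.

before: towers=[B/A; E/G; F/C/D] holding=-
pre[unstack(D, C)]: on(D,C) ok, clear(D) ok, handempty ok
all met → apply unstack(D, C)
after:  towers=[B/A; E/G; F/C] holding=D

towers=[B/A; E/G; F/C] holding=D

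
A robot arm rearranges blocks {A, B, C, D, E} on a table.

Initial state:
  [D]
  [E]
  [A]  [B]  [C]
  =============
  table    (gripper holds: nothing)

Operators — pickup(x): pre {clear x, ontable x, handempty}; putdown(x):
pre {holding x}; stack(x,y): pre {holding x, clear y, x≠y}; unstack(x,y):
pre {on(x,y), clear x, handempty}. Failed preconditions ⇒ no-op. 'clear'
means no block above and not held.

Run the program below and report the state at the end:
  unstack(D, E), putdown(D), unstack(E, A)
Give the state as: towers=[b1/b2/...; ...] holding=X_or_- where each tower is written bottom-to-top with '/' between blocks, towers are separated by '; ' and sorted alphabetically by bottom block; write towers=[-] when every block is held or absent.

towers=[A; B; C; D] holding=E

step 1 (unstack(D, E)): towers=[A/E; B; C] holding=D
step 2 (putdown(D)): towers=[A/E; B; C; D] holding=-
step 3 (unstack(E, A)): towers=[A; B; C; D] holding=E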